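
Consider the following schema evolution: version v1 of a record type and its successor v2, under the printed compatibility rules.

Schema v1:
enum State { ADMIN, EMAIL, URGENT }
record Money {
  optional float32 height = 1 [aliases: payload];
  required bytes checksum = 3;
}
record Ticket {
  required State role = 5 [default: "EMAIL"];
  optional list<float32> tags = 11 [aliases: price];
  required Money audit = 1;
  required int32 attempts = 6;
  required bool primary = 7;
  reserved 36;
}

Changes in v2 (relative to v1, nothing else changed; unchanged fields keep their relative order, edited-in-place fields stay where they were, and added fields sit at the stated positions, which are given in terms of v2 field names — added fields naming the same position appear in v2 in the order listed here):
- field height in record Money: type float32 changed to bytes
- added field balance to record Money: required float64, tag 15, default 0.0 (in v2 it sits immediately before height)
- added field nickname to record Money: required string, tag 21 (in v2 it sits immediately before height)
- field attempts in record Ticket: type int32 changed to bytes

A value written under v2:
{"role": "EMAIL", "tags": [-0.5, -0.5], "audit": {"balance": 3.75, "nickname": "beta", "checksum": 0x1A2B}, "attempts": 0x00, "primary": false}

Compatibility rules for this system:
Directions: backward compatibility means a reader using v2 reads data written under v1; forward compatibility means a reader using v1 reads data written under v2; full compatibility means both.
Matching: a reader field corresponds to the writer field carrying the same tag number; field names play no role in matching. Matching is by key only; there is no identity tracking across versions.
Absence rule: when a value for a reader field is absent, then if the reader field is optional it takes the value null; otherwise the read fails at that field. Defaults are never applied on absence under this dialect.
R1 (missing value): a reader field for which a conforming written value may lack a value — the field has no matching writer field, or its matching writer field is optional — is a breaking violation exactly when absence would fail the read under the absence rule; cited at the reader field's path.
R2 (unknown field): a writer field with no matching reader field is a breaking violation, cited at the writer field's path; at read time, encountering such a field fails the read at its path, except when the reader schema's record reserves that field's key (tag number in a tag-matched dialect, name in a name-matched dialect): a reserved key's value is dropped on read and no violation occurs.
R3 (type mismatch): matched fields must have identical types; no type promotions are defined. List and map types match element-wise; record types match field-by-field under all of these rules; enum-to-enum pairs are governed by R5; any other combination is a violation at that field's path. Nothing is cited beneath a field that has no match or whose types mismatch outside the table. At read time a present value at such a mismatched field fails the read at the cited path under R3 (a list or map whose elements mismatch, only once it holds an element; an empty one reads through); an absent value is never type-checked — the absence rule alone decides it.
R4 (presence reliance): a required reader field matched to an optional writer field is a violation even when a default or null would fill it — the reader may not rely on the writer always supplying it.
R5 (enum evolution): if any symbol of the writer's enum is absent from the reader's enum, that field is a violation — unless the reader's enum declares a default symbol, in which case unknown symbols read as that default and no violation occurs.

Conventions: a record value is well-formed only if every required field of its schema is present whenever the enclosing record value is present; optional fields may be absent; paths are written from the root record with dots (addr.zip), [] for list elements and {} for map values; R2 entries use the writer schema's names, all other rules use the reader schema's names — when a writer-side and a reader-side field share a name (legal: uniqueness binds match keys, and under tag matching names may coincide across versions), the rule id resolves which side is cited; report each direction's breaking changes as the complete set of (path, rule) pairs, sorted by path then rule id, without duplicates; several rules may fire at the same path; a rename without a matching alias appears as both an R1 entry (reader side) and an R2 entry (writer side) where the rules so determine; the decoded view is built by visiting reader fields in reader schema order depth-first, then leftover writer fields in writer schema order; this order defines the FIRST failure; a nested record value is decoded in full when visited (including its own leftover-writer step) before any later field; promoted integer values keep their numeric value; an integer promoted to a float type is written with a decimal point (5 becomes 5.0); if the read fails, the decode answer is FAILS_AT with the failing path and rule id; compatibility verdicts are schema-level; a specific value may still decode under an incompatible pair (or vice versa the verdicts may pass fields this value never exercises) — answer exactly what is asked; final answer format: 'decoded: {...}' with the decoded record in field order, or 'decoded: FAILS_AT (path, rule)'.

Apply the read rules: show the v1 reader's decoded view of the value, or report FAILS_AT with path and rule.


decoded: FAILS_AT (audit.balance, R2)

in Ticket below, arrows point writer -> reader
decode (reader v1):
  role := "EMAIL"
  tags := [-0.5, -0.5]
  audit.height := null (not supplied -> null)
  audit.checksum := 0x1A2B
  read fails at audit.balance under R2 (unknown field)
  => FAILS_AT (audit.balance, R2)
diffs on Ticket not affecting the asked answer:
  field height in record Money: type float32 changed to bytes -> schema-level compatibility only; this Ticket value's decode is unchanged
  added field nickname to record Money: required string, tag 21 (in v2 it sits immediately before height) -> schema-level compatibility only; this Ticket value's decode is unchanged
  field attempts in record Ticket: type int32 changed to bytes -> schema-level compatibility only; this Ticket value's decode is unchanged


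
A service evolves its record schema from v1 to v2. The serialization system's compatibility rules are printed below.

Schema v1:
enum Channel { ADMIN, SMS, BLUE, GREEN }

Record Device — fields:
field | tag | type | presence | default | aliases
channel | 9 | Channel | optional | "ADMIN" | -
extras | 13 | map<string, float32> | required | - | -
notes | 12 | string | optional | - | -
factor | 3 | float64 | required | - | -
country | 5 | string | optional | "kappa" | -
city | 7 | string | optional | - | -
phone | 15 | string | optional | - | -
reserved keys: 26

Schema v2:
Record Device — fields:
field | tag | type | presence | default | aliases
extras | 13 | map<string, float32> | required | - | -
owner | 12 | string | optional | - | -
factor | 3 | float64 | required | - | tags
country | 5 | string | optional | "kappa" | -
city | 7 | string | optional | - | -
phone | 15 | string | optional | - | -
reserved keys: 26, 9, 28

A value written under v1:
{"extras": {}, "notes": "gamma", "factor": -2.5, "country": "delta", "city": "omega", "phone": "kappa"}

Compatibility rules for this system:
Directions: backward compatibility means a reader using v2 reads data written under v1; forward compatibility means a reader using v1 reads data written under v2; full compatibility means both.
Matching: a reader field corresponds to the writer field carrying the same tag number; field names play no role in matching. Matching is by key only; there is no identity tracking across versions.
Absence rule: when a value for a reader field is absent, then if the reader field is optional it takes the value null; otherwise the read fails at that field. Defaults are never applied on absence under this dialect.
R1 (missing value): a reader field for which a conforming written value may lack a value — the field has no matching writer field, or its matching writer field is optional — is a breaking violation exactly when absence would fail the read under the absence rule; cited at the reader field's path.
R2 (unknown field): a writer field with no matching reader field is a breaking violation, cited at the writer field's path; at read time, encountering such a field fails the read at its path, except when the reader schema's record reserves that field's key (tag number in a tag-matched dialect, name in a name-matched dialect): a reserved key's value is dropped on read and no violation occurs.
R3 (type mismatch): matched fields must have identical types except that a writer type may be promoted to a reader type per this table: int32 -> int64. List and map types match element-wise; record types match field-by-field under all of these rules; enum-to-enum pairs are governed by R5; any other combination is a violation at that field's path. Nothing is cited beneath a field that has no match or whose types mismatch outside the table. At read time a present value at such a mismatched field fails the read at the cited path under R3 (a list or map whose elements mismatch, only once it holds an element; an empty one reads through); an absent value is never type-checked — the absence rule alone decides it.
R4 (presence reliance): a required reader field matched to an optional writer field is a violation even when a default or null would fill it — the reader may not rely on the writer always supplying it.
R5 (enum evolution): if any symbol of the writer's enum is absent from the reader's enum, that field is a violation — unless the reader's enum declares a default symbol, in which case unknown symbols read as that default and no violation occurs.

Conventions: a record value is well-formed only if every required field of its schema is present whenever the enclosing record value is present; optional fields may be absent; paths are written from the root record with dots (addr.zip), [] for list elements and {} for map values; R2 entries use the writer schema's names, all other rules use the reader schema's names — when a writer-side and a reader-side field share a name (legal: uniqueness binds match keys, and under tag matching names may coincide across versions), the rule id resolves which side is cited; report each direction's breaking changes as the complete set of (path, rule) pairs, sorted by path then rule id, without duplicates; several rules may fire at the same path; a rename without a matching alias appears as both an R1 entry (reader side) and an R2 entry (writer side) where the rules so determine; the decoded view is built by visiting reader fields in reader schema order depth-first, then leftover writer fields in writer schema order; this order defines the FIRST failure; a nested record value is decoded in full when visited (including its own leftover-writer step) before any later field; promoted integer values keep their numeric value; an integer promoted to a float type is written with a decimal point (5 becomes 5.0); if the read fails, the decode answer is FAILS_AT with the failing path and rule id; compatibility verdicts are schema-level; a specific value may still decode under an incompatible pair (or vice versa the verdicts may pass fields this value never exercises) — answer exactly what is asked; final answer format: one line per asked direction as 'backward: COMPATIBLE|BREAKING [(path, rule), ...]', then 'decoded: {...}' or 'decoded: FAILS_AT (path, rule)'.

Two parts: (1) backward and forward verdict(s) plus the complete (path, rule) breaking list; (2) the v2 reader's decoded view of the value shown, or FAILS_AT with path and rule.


the writer's type comes first in each Device pair
backward pass over Device, reader schema v2, writer schema v1:
  extras: paired with writer extras (map<string, float32> -> map<string, float32>; writer required)
  owner: paired with writer notes (string -> string; writer optional)
  factor: paired with writer factor (float64 -> float64; writer required)
  country: paired with writer country (string -> string; writer optional)
  city: paired with writer city (string -> string; writer optional)
  phone: paired with writer phone (string -> string; writer optional)
  leftover writer field: channel
  nothing fires on Device: backward is COMPATIBLE
forward pass over Device, reader schema v1, writer schema v2:
  channel has no writer counterpart
  extras: paired with writer extras (map<string, float32> -> map<string, float32>; writer required)
  notes: paired with writer owner (string -> string; writer optional)
  factor: paired with writer factor (float64 -> float64; writer required)
  country: paired with writer country (string -> string; writer optional)
  city: paired with writer city (string -> string; writer optional)
  phone: paired with writer phone (string -> string; writer optional)
  nothing fires on Device: forward is COMPATIBLE
migrating the Device value to v2:
  extras := {}
  owner := "gamma" (from writer notes)
  factor := -2.5
  country := "delta"
  city := "omega"
  phone := "kappa"
  => decoded: {"extras": {}, "owner": "gamma", "factor": -2.5, "country": "delta", "city": "omega", "phone": "kappa"}

backward: COMPATIBLE []; forward: COMPATIBLE []; decoded: {"extras": {}, "owner": "gamma", "factor": -2.5, "country": "delta", "city": "omega", "phone": "kappa"}


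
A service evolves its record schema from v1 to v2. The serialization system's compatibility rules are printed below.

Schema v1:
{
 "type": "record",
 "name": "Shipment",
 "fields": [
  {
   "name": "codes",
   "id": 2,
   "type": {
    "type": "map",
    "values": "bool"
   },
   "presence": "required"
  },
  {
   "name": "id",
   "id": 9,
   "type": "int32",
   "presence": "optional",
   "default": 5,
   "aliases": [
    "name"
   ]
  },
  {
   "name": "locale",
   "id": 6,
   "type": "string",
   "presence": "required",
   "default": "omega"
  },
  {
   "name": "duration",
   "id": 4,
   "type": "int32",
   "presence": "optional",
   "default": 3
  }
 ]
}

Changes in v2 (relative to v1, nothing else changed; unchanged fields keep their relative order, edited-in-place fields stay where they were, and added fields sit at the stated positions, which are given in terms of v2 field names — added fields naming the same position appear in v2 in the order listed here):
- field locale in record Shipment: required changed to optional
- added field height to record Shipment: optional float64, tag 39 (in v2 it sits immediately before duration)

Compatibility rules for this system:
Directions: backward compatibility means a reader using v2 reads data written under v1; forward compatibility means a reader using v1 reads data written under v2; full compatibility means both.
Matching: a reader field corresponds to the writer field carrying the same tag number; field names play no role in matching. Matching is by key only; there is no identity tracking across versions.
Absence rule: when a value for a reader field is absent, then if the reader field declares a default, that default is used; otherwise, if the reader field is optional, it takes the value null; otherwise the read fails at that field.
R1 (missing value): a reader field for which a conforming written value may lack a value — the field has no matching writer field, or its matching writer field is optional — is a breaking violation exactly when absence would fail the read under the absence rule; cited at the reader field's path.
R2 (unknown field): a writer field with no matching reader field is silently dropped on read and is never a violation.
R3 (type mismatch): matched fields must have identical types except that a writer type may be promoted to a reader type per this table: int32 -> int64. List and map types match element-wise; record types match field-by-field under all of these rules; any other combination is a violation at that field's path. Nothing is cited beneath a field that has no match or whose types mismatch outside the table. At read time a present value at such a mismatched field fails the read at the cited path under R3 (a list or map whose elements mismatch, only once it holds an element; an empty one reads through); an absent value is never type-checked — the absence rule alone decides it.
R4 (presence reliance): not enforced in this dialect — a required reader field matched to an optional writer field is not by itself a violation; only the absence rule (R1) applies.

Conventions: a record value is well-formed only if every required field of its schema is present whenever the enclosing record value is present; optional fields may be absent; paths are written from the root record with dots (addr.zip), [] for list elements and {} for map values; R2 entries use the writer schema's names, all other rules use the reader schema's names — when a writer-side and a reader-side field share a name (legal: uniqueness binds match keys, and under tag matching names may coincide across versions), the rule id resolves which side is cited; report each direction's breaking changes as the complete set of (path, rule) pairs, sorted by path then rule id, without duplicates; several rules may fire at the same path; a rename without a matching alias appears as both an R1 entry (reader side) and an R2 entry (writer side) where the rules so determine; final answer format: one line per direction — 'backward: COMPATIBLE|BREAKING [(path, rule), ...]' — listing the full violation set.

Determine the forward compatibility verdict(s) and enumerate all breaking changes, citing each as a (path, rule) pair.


the writer's type comes first in each Shipment pair
forward for Shipment (reader v1, writer v2):
  map<string, bool> -> map<string, bool>, writer required: codes aligns to codes
  int32 -> int32, writer optional: id aligns to id
  string -> string, writer optional: locale aligns to locale
  int32 -> int32, writer optional: duration aligns to duration
  writer height: unknown to reader
  => forward: COMPATIBLE
checking off the Shipment differences that do not matter here:
  field locale in record Shipment: required changed to optional -> no rule fires on it in Shipment's dialect; the asked verdict holds
  added field height to record Shipment: optional float64, tag 39 (in v2 it sits immediately before duration) -> no rule fires on it in Shipment's dialect; the asked verdict holds

forward: COMPATIBLE []


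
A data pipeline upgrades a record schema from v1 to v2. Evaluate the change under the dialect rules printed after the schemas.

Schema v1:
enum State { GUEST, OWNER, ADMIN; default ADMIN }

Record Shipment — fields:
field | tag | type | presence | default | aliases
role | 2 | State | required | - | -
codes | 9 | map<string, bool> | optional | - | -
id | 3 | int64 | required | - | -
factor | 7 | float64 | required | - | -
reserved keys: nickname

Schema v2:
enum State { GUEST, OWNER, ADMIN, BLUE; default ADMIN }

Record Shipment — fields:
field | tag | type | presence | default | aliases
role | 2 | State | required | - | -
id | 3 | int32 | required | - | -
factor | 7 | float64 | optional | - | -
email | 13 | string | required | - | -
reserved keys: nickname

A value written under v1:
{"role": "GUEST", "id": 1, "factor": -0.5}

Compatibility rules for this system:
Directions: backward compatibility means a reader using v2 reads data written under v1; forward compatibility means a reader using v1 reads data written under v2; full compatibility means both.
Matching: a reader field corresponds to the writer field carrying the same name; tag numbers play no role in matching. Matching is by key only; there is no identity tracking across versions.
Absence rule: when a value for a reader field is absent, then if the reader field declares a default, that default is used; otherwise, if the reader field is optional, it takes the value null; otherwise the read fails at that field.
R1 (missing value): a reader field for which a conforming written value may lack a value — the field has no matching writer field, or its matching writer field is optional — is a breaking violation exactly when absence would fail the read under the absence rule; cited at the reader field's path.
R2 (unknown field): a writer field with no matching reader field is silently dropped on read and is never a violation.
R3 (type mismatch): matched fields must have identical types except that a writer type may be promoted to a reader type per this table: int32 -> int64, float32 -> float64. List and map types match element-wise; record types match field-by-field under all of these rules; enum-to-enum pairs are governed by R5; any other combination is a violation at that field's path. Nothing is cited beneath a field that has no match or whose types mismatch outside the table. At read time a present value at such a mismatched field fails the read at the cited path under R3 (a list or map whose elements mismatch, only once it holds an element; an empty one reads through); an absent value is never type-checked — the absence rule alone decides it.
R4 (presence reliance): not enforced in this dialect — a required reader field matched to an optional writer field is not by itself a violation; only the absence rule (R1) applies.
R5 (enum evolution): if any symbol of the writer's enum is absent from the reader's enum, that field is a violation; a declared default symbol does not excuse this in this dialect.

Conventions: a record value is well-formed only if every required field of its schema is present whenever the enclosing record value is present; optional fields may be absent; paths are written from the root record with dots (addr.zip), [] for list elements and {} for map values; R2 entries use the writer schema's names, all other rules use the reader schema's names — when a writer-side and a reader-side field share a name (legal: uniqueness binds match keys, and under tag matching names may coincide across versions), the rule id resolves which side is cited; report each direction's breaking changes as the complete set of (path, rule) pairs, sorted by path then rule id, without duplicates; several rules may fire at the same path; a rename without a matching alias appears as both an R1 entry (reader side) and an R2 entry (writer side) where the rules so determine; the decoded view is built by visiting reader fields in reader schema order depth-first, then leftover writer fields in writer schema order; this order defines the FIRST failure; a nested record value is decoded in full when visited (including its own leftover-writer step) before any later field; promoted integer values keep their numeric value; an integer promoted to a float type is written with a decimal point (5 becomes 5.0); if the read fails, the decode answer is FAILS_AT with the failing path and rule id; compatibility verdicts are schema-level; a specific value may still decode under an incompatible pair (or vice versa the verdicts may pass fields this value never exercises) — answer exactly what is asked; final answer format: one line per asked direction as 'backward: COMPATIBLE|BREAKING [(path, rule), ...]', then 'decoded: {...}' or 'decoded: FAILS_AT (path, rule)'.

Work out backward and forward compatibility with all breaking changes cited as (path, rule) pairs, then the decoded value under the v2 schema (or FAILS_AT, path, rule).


backward: BREAKING [(email, R1), (id, R3)]; forward: BREAKING [(factor, R1), (role, R5)]; decoded: FAILS_AT (id, R3)

the writer's type comes first in each Shipment pair
backward for Shipment (reader v2, writer v1):
  role: State -> State, writer required; from role
  id: int64 -> int32, writer required; from id
  factor: float64 -> float64, writer required; from factor
  no writer field matches reader email
  writer field codes has no reader counterpart
  breaking: (email, R1)
  breaking: (id, R3)
  => backward verdict for Shipment: BREAKING, 2 violation(s)
forward for Shipment (reader v1, writer v2):
  role: State -> State, writer required; from role
  no writer field matches reader codes
  id: int32 -> int64, writer required; from id
  factor: float64 -> float64, writer optional; from factor
  writer field email has no reader counterpart
  breaking: (factor, R1)
  breaking: (role, R5)
  => forward verdict for Shipment: BREAKING, 2 violation(s)
decode walk for Shipment under reader schema v2:
  role := "GUEST"
  read fails at id under R3
  => FAILS_AT (id, R3)


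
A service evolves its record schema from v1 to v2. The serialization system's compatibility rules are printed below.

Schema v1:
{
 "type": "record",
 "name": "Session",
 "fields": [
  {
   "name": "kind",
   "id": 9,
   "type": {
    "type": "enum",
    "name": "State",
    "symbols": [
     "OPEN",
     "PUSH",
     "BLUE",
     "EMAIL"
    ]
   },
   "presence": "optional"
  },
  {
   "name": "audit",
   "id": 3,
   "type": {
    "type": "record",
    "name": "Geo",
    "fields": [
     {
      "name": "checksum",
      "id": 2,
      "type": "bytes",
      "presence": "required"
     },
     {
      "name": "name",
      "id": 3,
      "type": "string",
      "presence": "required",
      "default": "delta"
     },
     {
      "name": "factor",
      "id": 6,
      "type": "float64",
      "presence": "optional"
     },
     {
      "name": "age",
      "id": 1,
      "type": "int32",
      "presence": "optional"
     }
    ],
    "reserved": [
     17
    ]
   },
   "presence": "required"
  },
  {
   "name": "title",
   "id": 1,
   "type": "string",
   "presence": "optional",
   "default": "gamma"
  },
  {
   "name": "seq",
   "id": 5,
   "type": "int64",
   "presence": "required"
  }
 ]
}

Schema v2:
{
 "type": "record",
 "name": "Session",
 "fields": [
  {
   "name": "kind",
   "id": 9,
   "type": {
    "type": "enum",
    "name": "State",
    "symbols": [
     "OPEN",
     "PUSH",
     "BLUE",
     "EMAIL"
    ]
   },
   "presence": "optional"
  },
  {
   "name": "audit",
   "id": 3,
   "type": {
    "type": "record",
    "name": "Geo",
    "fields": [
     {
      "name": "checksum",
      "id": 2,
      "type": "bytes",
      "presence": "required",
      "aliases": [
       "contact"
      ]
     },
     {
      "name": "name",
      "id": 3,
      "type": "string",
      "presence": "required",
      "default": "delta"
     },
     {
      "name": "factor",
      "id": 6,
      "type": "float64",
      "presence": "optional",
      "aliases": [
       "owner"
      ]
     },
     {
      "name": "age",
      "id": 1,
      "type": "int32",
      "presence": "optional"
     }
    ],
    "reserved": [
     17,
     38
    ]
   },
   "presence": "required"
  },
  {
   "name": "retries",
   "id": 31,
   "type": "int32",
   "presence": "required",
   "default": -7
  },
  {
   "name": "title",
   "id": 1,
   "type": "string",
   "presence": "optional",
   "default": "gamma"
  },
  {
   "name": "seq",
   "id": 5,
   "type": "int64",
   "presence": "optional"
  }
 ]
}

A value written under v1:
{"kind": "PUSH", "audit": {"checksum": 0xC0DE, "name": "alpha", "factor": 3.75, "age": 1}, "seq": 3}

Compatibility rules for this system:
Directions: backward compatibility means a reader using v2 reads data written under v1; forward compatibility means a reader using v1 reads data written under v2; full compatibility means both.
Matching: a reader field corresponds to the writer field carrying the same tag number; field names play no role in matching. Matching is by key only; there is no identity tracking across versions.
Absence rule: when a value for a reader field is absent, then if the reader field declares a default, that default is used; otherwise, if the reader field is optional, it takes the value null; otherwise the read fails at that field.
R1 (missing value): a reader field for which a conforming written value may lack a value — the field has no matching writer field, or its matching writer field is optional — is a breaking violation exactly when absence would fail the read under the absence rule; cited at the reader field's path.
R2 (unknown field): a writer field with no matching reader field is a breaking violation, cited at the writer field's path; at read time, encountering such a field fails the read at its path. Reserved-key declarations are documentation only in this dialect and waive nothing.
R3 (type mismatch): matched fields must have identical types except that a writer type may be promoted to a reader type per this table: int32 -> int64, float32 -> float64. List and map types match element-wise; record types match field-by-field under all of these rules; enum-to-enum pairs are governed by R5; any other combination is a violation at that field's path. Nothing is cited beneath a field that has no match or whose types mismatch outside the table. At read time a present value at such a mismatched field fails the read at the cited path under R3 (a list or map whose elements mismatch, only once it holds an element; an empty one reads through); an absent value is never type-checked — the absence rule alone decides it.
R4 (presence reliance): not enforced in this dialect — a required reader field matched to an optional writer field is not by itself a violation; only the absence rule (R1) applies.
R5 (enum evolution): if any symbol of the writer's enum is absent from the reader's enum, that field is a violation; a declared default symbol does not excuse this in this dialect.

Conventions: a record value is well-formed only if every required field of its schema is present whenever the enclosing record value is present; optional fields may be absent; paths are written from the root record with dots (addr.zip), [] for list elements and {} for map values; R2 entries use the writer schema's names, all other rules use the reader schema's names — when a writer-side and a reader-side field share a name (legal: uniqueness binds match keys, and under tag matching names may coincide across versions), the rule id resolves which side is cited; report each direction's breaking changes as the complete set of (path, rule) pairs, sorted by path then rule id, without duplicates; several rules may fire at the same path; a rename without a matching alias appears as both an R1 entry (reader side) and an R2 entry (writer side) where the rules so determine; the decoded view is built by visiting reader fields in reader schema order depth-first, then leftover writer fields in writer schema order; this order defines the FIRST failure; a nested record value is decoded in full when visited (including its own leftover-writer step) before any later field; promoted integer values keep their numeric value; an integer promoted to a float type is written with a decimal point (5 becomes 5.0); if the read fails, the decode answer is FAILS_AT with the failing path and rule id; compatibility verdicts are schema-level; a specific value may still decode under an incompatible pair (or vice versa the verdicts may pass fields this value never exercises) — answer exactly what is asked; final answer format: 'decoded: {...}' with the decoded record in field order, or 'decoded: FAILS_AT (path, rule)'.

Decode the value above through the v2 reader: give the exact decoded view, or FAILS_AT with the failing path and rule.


in Session below, arrows point writer -> reader
decode walk for Session under reader schema v2:
  kind := "PUSH"
  audit.checksum := 0xC0DE
  audit.name := "alpha"
  audit.factor := 3.75
  audit.age := 1
  retries := -7 (missing; default applied)
  title := "gamma" (missing; default applied)
  seq := 3
  => decoded: {"kind": "PUSH", "audit": {"checksum": 0xC0DE, "name": "alpha", "factor": 3.75, "age": 1}, "retries": -7, "title": "gamma", "seq": 3}
the rest of the Session diff is inert for this question:
  field seq in record Session: required changed to optional -> changes Session's schema-level verdicts only — the decode of this value is the same

decoded: {"kind": "PUSH", "audit": {"checksum": 0xC0DE, "name": "alpha", "factor": 3.75, "age": 1}, "retries": -7, "title": "gamma", "seq": 3}


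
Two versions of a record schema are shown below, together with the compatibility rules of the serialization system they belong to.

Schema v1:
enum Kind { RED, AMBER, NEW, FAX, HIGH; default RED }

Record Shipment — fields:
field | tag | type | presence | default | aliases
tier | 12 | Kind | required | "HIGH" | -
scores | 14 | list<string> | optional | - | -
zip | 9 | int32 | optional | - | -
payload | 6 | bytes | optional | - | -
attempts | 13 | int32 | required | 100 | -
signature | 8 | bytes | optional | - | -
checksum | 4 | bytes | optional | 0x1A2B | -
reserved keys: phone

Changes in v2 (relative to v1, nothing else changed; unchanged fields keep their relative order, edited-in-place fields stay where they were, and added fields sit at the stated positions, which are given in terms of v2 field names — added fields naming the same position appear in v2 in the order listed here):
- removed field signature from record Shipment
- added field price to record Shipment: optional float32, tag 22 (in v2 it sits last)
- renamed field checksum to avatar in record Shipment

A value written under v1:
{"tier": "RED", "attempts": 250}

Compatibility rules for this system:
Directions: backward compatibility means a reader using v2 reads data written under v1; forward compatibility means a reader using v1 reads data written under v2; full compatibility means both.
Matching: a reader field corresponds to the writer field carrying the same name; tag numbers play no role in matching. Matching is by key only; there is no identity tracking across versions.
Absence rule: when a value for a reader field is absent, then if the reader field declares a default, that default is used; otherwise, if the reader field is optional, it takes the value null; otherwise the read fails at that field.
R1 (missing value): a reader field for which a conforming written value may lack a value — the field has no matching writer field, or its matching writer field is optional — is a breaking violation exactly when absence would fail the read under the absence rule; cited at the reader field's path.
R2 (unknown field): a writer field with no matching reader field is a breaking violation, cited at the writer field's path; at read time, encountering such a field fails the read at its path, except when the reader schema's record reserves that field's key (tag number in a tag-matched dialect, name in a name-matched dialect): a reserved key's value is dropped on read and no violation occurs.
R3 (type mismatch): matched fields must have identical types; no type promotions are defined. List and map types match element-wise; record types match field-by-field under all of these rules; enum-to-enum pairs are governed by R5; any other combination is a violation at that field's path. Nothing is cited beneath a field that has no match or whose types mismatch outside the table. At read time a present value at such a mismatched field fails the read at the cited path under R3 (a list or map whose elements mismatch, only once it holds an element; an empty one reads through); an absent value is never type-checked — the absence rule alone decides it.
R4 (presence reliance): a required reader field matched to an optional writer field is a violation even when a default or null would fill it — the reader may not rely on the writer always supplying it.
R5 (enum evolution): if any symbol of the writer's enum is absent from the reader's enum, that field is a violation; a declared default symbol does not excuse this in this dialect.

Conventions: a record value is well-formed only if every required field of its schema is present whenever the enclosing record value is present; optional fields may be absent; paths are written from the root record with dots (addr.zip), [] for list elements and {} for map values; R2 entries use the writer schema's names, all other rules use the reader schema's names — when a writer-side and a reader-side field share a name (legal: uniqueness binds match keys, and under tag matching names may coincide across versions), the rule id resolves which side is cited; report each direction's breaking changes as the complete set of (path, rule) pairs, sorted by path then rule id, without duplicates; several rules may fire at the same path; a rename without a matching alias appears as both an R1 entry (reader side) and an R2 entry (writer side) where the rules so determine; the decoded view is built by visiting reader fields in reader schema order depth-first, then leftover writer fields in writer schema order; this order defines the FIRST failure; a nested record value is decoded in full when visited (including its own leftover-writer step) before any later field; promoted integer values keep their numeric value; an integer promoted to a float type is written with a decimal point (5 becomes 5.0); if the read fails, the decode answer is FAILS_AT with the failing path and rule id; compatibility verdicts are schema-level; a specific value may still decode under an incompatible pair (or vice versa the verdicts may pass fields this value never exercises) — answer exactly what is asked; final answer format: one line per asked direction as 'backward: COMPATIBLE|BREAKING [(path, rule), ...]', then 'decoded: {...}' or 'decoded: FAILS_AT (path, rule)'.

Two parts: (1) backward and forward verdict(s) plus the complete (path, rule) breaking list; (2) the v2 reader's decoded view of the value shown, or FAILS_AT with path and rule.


backward: BREAKING [(checksum, R2), (signature, R2)]; forward: BREAKING [(avatar, R2), (price, R2)]; decoded: {"tier": "RED", "scores": null, "zip": null, "payload": null, "attempts": 250, "avatar": 0x1A2B, "price": null}

arrows below run writer -> reader for Shipment
backward on Shipment — v2 reading data written by v1:
  tier <- tier (Kind -> Kind, writer required)
  scores <- scores (list<string> -> list<string>, writer optional)
  zip <- zip (int32 -> int32, writer optional)
  payload <- payload (bytes -> bytes, writer optional)
  attempts <- attempts (int32 -> int32, writer required)
  avatar: no writer-side match
  price: no writer-side match
  signature (writer side), unknown to reader
  checksum (writer side), unknown to reader
  R2 fires at checksum
  R2 fires at signature
  => backward verdict for Shipment: BREAKING, 2 violation(s)
forward on Shipment — v1 reading data written by v2:
  tier <- tier (Kind -> Kind, writer required)
  scores <- scores (list<string> -> list<string>, writer optional)
  zip <- zip (int32 -> int32, writer optional)
  payload <- payload (bytes -> bytes, writer optional)
  attempts <- attempts (int32 -> int32, writer required)
  signature: no writer-side match
  checksum: no writer-side match
  avatar (writer side), unknown to reader
  price (writer side), unknown to reader
  R2 fires at avatar
  R2 fires at price
  => forward verdict for Shipment: BREAKING, 2 violation(s)
decode walk for Shipment under reader schema v2:
  tier := "RED"
  scores := null (not supplied -> null)
  zip := null (not supplied -> null)
  payload := null (not supplied -> null)
  attempts := 250
  avatar := 0x1A2B (no value, default fills)
  price := null (not supplied -> null)
  => decoded: {"tier": "RED", "scores": null, "zip": null, "payload": null, "attempts": 250, "avatar": 0x1A2B, "price": null}


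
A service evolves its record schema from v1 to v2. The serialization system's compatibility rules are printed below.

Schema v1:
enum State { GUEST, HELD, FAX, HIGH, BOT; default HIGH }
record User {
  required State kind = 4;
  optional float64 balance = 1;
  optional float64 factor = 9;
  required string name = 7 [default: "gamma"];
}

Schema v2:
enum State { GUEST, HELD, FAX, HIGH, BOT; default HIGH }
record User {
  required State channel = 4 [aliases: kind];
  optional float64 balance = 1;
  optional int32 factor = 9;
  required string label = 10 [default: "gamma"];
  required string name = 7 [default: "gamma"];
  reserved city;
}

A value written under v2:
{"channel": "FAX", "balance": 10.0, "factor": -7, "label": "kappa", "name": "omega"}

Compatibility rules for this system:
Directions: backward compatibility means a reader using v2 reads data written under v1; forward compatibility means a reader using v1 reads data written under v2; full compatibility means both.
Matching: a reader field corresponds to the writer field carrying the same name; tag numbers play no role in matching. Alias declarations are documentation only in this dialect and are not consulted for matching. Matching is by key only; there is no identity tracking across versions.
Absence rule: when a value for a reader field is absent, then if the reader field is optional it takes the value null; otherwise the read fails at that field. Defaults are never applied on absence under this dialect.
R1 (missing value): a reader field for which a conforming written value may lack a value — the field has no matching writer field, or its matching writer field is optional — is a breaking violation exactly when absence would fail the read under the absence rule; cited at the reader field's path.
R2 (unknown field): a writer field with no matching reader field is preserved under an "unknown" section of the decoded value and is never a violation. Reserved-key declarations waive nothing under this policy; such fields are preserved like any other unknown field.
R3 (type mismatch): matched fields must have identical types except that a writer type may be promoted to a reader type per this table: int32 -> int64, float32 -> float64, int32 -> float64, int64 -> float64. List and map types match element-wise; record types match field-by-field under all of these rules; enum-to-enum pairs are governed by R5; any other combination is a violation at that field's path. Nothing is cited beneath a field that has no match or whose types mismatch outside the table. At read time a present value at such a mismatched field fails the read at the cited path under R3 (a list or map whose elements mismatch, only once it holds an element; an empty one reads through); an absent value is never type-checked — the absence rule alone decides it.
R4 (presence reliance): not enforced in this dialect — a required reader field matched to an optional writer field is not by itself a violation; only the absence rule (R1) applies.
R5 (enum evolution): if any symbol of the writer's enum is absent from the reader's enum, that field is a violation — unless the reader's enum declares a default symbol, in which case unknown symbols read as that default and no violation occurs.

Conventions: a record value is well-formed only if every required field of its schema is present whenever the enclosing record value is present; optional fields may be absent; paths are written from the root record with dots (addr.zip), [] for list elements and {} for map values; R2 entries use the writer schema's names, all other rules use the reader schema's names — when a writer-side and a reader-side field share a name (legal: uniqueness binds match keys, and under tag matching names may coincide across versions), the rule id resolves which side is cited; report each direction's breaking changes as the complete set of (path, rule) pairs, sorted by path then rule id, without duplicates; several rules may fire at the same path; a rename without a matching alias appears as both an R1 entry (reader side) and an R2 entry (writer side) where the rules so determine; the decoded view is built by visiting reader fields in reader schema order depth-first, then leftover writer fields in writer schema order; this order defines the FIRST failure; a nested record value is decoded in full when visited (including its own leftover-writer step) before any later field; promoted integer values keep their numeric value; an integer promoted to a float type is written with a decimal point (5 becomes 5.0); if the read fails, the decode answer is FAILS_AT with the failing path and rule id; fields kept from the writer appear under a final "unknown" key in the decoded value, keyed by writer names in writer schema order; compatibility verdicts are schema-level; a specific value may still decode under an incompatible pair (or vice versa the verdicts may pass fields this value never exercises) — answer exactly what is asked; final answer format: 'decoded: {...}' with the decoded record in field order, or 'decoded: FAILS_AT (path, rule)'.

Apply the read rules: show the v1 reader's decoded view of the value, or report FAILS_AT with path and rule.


arrows below run writer -> reader for User
decode walk for User under reader schema v1:
  read fails at kind under R1 (no fill)
  => FAILS_AT (kind, R1)
checking off the User differences that do not matter here:
  added field label to record User: required string, tag 10, default "gamma" (in v2 it sits immediately before name) -> affects the rule determinations only; this particular User value decodes identically
  field factor in record User: type float64 changed to int32 -> affects the rule determinations only; this particular User value decodes identically

decoded: FAILS_AT (kind, R1)
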